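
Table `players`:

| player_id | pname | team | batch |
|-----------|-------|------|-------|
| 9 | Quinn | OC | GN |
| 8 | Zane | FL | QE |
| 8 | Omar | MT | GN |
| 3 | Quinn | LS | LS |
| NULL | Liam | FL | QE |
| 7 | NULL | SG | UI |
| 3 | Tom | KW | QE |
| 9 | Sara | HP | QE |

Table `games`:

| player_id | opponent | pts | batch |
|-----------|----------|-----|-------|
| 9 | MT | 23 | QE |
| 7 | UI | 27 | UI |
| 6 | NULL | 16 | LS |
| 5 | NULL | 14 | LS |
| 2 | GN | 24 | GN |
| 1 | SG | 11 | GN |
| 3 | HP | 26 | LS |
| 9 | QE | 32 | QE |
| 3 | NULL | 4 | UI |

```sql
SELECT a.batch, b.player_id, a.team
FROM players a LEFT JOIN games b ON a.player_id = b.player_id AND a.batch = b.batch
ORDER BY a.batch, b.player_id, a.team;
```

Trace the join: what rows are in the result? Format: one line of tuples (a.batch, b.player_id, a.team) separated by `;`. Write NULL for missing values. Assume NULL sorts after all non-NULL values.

LEFT JOIN keeps every row from `players`; unmatched rows get NULL for `games`'s columns.
Matching on a.player_id = b.player_id AND a.batch = b.batch. A NULL in a compared column never satisfies the condition.
- a[0] player_id=9, batch=GN → no match; kept with NULLs on the b side.
- a[1] player_id=8, batch=QE → no match; kept with NULLs on the b side.
- a[2] player_id=8, batch=GN → no match; kept with NULLs on the b side.
- a[3] player_id=3, batch=LS → 1 match(es) in b → 1 row(s).
- a[4] player_id=NULL, batch=QE → no match; kept with NULLs on the b side.
- a[5] player_id=7, batch=UI → 1 match(es) in b → 1 row(s).
- a[6] player_id=3, batch=QE → no match; kept with NULLs on the b side.
- a[7] player_id=9, batch=QE → 2 match(es) in b → 2 row(s).
After projecting and ordering:
a.batch | b.player_id | a.team
GN | NULL | MT
GN | NULL | OC
LS | 3 | LS
QE | 9 | HP
QE | 9 | HP
QE | NULL | FL
QE | NULL | FL
QE | NULL | KW
UI | 7 | SG

(GN, NULL, MT); (GN, NULL, OC); (LS, 3, LS); (QE, 9, HP); (QE, 9, HP); (QE, NULL, FL); (QE, NULL, FL); (QE, NULL, KW); (UI, 7, SG)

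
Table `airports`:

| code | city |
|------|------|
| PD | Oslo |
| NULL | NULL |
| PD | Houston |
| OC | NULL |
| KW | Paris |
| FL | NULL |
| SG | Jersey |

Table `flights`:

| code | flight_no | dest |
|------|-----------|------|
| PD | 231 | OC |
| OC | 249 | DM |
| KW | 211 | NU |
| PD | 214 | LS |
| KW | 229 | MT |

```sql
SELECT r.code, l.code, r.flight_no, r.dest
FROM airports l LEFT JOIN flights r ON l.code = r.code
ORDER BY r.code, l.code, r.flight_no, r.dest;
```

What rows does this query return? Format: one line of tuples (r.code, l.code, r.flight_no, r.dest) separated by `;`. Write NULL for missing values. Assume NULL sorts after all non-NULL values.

(KW, KW, 211, NU); (KW, KW, 229, MT); (OC, OC, 249, DM); (PD, PD, 214, LS); (PD, PD, 214, LS); (PD, PD, 231, OC); (PD, PD, 231, OC); (NULL, FL, NULL, NULL); (NULL, SG, NULL, NULL); (NULL, NULL, NULL, NULL)

LEFT JOIN keeps every row from `airports`; unmatched rows get NULL for `flights`'s columns.
Matching on l.code = r.code. A NULL in a compared column never satisfies the condition.
Matched pairs: 7; unmatched l rows kept: 3.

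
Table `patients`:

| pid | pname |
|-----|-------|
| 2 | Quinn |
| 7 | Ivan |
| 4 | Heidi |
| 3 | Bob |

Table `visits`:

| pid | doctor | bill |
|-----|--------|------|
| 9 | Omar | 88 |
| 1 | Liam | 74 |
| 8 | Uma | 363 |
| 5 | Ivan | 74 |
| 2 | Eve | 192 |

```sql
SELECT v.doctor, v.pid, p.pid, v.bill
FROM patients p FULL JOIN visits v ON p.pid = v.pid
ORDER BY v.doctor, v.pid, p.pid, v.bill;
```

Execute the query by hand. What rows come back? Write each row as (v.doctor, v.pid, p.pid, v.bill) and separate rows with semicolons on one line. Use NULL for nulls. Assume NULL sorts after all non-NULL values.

FULL OUTER JOIN keeps every row from both sides; unmatched rows get NULL for the other side's columns.
Matching on p.pid = v.pid.
Matched pairs: 1; unmatched p rows kept: 3; unmatched v rows kept: 4.

(Eve, 2, 2, 192); (Ivan, 5, NULL, 74); (Liam, 1, NULL, 74); (Omar, 9, NULL, 88); (Uma, 8, NULL, 363); (NULL, NULL, 3, NULL); (NULL, NULL, 4, NULL); (NULL, NULL, 7, NULL)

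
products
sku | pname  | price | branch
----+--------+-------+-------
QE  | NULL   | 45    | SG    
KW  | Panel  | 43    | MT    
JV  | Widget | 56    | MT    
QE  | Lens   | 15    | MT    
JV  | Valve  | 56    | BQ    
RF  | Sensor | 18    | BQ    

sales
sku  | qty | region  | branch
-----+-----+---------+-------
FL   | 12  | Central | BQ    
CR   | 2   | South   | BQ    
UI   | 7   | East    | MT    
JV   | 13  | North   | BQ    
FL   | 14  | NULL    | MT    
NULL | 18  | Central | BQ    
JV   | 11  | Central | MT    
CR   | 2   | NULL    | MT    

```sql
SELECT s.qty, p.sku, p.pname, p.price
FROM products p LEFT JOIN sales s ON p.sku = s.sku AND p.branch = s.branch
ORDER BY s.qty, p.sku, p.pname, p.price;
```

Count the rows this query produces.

LEFT JOIN keeps every row from `products`; unmatched rows get NULL for `sales`'s columns.
Matching on p.sku = s.sku AND p.branch = s.branch. A NULL in a compared column never satisfies the condition.
Matched pairs: 2; unmatched p rows kept: 4.
Total: 2 matched + 4 padded = 6 rows.

6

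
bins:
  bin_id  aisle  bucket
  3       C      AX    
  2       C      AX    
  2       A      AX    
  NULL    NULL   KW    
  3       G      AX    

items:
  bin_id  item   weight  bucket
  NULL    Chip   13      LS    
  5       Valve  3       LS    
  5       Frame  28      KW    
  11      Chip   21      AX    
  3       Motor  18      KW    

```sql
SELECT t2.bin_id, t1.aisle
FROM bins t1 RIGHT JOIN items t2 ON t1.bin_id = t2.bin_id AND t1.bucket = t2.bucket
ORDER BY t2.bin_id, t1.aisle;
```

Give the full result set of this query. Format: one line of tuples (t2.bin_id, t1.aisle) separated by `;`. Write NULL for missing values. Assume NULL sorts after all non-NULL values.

RIGHT JOIN keeps every row from `items`; unmatched rows get NULL for `bins`'s columns.
Matching on t1.bin_id = t2.bin_id AND t1.bucket = t2.bucket. A NULL in a compared column never satisfies the condition.
- t1[0] bin_id=3, bucket=AX → no match.
- t1[1] bin_id=2, bucket=AX → no match.
- t1[2] bin_id=2, bucket=AX → no match.
- t1[3] bin_id=NULL, bucket=KW → no match.
- t1[4] bin_id=3, bucket=AX → no match.
- 5 row(s) from t2 found no t1 partner → padded with NULL.
After projecting and ordering:
t2.bin_id | t1.aisle
3 | NULL
5 | NULL
5 | NULL
11 | NULL
NULL | NULL

(3, NULL); (5, NULL); (5, NULL); (11, NULL); (NULL, NULL)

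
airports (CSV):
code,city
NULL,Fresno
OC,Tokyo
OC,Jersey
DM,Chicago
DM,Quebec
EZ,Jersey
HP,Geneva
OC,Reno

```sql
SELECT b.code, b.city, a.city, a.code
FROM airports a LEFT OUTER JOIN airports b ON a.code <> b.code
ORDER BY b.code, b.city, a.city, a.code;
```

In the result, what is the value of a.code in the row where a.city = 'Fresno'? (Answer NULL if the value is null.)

NULL

LEFT JOIN keeps every row from `airports a`; unmatched rows get NULL for `airports b`'s columns.
Matching on a.code <> b.code. A NULL in a compared column never satisfies the condition.
Matched pairs: 34; unmatched a rows kept: 1.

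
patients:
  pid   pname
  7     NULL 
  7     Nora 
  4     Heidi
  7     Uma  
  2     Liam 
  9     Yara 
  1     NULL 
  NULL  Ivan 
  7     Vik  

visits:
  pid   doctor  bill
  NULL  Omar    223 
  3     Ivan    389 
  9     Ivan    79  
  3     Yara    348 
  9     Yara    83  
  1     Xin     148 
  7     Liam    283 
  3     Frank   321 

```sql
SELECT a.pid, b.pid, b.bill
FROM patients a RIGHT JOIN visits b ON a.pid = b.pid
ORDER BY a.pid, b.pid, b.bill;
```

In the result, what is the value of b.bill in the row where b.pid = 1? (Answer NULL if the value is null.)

148

RIGHT JOIN keeps every row from `visits`; unmatched rows get NULL for `patients`'s columns.
Matching on a.pid = b.pid. A NULL in a compared column never satisfies the condition.
Matched pairs: 7; unmatched b rows kept: 4.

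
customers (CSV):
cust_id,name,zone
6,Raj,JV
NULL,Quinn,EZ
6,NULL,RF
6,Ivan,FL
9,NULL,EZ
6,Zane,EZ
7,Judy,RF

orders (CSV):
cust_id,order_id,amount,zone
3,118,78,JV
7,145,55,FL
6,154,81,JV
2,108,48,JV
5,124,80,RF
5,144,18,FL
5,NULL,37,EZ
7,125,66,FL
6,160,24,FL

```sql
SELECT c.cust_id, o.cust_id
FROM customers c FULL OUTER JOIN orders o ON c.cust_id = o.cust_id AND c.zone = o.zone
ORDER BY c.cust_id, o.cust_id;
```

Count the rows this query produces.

14

FULL OUTER JOIN keeps every row from both sides; unmatched rows get NULL for the other side's columns.
Matching on c.cust_id = o.cust_id AND c.zone = o.zone. A NULL in a compared column never satisfies the condition.
- cust_id=6, zone=JV: 1 matching o row(s), so 1 row(s) emitted.
- cust_id=NULL, zone=EZ: no o row matches, row kept with o columns NULL.
- cust_id=6, zone=RF: no o row matches, row kept with o columns NULL.
- cust_id=6, zone=FL: 1 matching o row(s), so 1 row(s) emitted.
- cust_id=9, zone=EZ: no o row matches, row kept with o columns NULL.
- cust_id=6, zone=EZ: no o row matches, row kept with o columns NULL.
- cust_id=7, zone=RF: no o row matches, row kept with o columns NULL.
- 7 o row(s) had no c match → kept, c columns NULL.
Total: 2 matched + 12 padded = 14 rows.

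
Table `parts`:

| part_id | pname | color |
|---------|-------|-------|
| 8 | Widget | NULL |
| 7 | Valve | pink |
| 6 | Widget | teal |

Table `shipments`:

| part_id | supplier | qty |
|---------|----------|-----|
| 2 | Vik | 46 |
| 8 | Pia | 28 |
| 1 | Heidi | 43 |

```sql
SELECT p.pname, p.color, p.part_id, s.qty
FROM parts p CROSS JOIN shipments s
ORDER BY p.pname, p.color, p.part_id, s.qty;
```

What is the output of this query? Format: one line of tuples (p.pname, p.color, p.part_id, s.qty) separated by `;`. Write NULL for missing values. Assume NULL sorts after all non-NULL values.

(Valve, pink, 7, 28); (Valve, pink, 7, 43); (Valve, pink, 7, 46); (Widget, teal, 6, 28); (Widget, teal, 6, 43); (Widget, teal, 6, 46); (Widget, NULL, 8, 28); (Widget, NULL, 8, 43); (Widget, NULL, 8, 46)

CROSS JOIN pairs every row of `parts` with every row of `shipments`: 3 × 3 = 9 rows.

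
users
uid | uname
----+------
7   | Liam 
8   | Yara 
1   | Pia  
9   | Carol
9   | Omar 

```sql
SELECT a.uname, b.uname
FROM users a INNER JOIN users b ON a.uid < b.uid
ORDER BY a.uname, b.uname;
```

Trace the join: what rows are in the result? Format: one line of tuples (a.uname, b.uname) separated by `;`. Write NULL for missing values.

(Liam, Carol); (Liam, Omar); (Liam, Yara); (Pia, Carol); (Pia, Liam); (Pia, Omar); (Pia, Yara); (Yara, Carol); (Yara, Omar)

INNER JOIN keeps only pairs where the ON condition holds.
Matching on a.uid < b.uid.
Matched pairs: 9.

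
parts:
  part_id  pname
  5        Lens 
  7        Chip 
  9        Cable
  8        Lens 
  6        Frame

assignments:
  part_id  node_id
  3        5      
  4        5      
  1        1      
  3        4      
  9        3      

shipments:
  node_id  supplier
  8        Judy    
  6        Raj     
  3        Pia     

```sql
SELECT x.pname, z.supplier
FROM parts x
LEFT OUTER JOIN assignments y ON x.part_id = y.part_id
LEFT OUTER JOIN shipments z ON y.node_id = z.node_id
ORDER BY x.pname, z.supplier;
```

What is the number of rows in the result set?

5

Step 1 — x LEFT JOIN y on part_id → 5 row(s).
Then LEFT JOIN `shipments z` on node_id: each of those 5 rows is kept; rows whose y.node_id has no match in z get NULL for z's columns.
Result: 5 row(s).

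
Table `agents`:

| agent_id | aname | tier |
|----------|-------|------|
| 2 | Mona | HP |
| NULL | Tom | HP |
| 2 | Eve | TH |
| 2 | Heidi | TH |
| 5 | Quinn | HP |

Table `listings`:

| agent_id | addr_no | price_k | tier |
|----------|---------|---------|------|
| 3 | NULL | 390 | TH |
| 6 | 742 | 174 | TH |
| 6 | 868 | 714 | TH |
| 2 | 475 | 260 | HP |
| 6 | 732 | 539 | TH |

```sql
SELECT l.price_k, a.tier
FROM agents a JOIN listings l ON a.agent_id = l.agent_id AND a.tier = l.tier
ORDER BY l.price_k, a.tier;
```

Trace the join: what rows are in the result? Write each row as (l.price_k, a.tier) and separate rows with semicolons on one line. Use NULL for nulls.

INNER JOIN keeps only pairs where the ON condition holds.
Matching on a.agent_id = l.agent_id AND a.tier = l.tier. A NULL in a compared column never satisfies the condition.
- agent_id=2, tier=HP: 1 matching l row(s), so 1 row(s) emitted.
- agent_id=NULL, tier=HP: no matching l row, dropped.
- agent_id=2, tier=TH: no matching l row, dropped.
- agent_id=2, tier=TH: no matching l row, dropped.
- agent_id=5, tier=HP: no matching l row, dropped.
After projecting and ordering:
l.price_k | a.tier
260 | HP

(260, HP)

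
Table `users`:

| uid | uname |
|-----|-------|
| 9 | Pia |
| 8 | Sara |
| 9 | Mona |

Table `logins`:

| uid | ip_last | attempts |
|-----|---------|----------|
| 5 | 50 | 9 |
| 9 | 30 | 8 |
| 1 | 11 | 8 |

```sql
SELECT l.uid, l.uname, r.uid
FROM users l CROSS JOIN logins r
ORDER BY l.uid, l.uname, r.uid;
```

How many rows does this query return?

9

CROSS JOIN pairs every row of `users` with every row of `logins`: 3 × 3 = 9 rows.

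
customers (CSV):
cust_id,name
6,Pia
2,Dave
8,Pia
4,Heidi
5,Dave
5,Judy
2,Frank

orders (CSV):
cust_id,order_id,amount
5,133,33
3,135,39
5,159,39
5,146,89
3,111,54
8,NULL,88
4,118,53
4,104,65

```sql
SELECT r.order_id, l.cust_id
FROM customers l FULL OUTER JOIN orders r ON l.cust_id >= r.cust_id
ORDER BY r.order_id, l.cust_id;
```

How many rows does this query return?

35

FULL OUTER JOIN keeps every row from both sides; unmatched rows get NULL for the other side's columns.
Matching on l.cust_id >= r.cust_id.
- l row (cust_id=6): matches 7 r row(s) → 7 output row(s).
- l row (cust_id=2): no match → kept, r columns NULL.
- l row (cust_id=8): matches 8 r row(s) → 8 output row(s).
- l row (cust_id=4): matches 4 r row(s) → 4 output row(s).
- l row (cust_id=5): matches 7 r row(s) → 7 output row(s).
- l row (cust_id=5): matches 7 r row(s) → 7 output row(s).
- l row (cust_id=2): no match → kept, r columns NULL.
Total: 33 matched + 2 padded = 35 rows.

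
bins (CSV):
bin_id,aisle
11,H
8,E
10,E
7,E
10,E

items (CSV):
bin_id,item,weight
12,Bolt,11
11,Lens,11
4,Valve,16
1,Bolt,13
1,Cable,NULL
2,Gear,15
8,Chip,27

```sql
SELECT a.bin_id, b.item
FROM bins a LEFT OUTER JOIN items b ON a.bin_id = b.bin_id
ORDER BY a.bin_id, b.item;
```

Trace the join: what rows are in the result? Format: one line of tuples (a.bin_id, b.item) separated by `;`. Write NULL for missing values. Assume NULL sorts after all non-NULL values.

(7, NULL); (8, Chip); (10, NULL); (10, NULL); (11, Lens)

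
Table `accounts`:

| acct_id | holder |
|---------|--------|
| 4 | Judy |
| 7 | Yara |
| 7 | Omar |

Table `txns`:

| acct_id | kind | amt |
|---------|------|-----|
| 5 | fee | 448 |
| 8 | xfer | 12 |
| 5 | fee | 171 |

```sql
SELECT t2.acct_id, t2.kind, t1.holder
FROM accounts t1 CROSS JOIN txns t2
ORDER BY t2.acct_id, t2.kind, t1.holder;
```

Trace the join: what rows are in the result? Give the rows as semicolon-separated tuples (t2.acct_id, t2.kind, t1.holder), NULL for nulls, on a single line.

CROSS JOIN pairs every row of `accounts` with every row of `txns`: 3 × 3 = 9 rows.

(5, fee, Judy); (5, fee, Judy); (5, fee, Omar); (5, fee, Omar); (5, fee, Yara); (5, fee, Yara); (8, xfer, Judy); (8, xfer, Omar); (8, xfer, Yara)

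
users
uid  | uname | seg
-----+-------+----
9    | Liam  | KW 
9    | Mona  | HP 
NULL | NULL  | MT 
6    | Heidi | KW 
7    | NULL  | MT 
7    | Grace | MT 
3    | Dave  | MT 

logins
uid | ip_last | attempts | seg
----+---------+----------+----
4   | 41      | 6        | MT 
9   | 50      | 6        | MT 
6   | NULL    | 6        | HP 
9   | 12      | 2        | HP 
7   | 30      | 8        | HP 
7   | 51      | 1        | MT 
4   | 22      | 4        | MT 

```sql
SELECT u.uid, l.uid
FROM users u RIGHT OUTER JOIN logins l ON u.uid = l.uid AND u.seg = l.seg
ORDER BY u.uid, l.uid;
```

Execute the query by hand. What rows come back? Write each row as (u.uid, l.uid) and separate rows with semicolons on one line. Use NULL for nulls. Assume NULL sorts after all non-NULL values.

RIGHT JOIN keeps every row from `logins`; unmatched rows get NULL for `users`'s columns.
Matching on u.uid = l.uid AND u.seg = l.seg. A NULL in a compared column never satisfies the condition.
Matched pairs: 3; unmatched l rows kept: 5.

(7, 7); (7, 7); (9, 9); (NULL, 4); (NULL, 4); (NULL, 6); (NULL, 7); (NULL, 9)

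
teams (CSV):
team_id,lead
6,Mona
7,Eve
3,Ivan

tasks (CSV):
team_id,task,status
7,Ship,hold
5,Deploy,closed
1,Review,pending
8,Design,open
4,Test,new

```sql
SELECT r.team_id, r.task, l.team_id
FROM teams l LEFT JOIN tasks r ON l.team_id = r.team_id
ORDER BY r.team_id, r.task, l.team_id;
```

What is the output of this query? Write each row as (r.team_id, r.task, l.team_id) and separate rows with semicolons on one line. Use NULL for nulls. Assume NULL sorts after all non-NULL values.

(7, Ship, 7); (NULL, NULL, 3); (NULL, NULL, 6)

LEFT JOIN keeps every row from `teams`; unmatched rows get NULL for `tasks`'s columns.
Matching on l.team_id = r.team_id.
Matched pairs: 1; unmatched l rows kept: 2.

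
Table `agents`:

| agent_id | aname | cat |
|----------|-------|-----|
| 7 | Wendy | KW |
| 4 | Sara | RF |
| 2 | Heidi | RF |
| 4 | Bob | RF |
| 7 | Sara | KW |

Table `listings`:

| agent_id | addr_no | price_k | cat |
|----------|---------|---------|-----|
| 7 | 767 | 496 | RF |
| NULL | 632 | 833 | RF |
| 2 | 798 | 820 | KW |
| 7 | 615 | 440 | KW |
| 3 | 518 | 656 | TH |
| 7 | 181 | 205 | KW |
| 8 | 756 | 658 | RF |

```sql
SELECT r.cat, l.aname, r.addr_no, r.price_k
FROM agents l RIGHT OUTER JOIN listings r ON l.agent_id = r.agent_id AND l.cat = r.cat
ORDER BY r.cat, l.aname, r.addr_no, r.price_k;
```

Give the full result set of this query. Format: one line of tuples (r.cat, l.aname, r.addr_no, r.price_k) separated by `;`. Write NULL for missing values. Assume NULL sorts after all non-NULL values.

RIGHT JOIN keeps every row from `listings`; unmatched rows get NULL for `agents`'s columns.
Matching on l.agent_id = r.agent_id AND l.cat = r.cat. A NULL in a compared column never satisfies the condition.
- l[0] agent_id=7, cat=KW → 2 match(es) in r → 2 row(s).
- l[1] agent_id=4, cat=RF → no match.
- l[2] agent_id=2, cat=RF → no match.
- l[3] agent_id=4, cat=RF → no match.
- l[4] agent_id=7, cat=KW → 2 match(es) in r → 2 row(s).
- 5 row(s) from r found no l partner → padded with NULL.
After projecting and ordering:
r.cat | l.aname | r.addr_no | r.price_k
KW | Sara | 181 | 205
KW | Sara | 615 | 440
KW | Wendy | 181 | 205
KW | Wendy | 615 | 440
KW | NULL | 798 | 820
RF | NULL | 632 | 833
RF | NULL | 756 | 658
RF | NULL | 767 | 496
TH | NULL | 518 | 656

(KW, Sara, 181, 205); (KW, Sara, 615, 440); (KW, Wendy, 181, 205); (KW, Wendy, 615, 440); (KW, NULL, 798, 820); (RF, NULL, 632, 833); (RF, NULL, 756, 658); (RF, NULL, 767, 496); (TH, NULL, 518, 656)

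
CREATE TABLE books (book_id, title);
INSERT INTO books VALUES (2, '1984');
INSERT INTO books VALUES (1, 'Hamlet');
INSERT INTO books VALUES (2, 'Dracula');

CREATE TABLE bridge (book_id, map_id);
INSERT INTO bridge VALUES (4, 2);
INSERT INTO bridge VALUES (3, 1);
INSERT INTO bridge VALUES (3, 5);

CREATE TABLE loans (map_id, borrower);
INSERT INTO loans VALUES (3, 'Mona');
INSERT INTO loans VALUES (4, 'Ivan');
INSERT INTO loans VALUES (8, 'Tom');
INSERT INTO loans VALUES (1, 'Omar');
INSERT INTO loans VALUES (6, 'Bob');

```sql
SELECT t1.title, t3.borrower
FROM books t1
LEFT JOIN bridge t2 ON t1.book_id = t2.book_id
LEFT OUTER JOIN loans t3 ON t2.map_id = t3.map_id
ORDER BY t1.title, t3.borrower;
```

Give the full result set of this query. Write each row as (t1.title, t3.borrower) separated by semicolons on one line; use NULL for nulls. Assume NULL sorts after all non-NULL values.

(1984, NULL); (Dracula, NULL); (Hamlet, NULL)

Evaluate left to right. First `books t1 LEFT JOIN bridge t2` on book_id: 3 row(s).
Then LEFT JOIN `loans t3` on map_id: each of those 3 rows is kept; rows whose t2.map_id has no match in t3 get NULL for t3's columns.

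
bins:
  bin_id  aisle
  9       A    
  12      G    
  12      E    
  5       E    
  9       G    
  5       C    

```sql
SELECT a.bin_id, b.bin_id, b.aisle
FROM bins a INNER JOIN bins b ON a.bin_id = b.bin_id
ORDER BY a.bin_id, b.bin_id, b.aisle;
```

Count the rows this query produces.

12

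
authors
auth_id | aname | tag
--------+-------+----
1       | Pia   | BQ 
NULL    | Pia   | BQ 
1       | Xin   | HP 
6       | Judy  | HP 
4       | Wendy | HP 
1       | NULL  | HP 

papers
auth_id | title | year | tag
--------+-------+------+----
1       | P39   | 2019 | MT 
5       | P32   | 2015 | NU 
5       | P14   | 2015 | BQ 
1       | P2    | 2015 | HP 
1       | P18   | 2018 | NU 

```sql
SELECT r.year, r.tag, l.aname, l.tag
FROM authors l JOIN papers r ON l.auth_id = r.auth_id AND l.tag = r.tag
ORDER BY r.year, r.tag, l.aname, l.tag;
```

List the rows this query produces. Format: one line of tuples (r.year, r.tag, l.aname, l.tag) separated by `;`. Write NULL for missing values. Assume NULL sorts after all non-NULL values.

INNER JOIN keeps only pairs where the ON condition holds.
Matching on l.auth_id = r.auth_id AND l.tag = r.tag. A NULL in a compared column never satisfies the condition.
Matched pairs: 2.

(2015, HP, Xin, HP); (2015, HP, NULL, HP)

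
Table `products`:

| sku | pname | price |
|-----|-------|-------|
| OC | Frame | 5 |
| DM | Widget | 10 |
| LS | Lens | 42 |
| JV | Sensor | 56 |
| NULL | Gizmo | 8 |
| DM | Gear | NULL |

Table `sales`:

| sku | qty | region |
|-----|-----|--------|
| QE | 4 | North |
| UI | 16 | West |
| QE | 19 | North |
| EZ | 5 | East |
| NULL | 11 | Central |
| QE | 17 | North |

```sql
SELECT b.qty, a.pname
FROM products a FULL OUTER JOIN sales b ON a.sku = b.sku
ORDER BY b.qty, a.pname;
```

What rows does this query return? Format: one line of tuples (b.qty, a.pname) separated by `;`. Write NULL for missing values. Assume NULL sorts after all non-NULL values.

(4, NULL); (5, NULL); (11, NULL); (16, NULL); (17, NULL); (19, NULL); (NULL, Frame); (NULL, Gear); (NULL, Gizmo); (NULL, Lens); (NULL, Sensor); (NULL, Widget)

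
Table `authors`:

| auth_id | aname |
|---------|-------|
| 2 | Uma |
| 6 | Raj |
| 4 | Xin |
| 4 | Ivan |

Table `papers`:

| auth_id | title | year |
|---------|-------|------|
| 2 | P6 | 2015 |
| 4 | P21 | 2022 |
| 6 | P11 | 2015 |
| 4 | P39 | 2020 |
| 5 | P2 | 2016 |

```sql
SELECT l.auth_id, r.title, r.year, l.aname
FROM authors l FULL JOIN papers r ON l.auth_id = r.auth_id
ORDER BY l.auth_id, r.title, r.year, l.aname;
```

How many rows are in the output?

7

FULL OUTER JOIN keeps every row from both sides; unmatched rows get NULL for the other side's columns.
Matching on l.auth_id = r.auth_id.
- l (auth_id=2) pairs with 1 row(s) of r.
- l (auth_id=6) pairs with 1 row(s) of r.
- l (auth_id=4) pairs with 2 row(s) of r.
- l (auth_id=4) pairs with 2 row(s) of r.
- 1 r row(s) had no l match → kept, l columns NULL.
Total: 6 matched + 1 padded = 7 rows.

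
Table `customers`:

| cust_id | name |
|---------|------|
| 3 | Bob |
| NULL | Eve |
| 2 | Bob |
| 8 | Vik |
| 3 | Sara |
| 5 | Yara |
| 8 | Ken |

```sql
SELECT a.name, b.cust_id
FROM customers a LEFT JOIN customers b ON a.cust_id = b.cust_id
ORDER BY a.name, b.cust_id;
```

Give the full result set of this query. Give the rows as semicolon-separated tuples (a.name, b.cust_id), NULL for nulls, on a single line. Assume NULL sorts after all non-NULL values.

(Bob, 2); (Bob, 3); (Bob, 3); (Eve, NULL); (Ken, 8); (Ken, 8); (Sara, 3); (Sara, 3); (Vik, 8); (Vik, 8); (Yara, 5)

LEFT JOIN keeps every row from `customers a`; unmatched rows get NULL for `customers b`'s columns.
Matching on a.cust_id = b.cust_id. A NULL in a compared column never satisfies the condition.
- cust_id=3: 2 matching b row(s), so 2 row(s) emitted.
- cust_id=NULL: no b row matches, row kept with b columns NULL.
- cust_id=2: 1 matching b row(s), so 1 row(s) emitted.
- cust_id=8: 2 matching b row(s), so 2 row(s) emitted.
- cust_id=3: 2 matching b row(s), so 2 row(s) emitted.
- cust_id=5: 1 matching b row(s), so 1 row(s) emitted.
- cust_id=8: 2 matching b row(s), so 2 row(s) emitted.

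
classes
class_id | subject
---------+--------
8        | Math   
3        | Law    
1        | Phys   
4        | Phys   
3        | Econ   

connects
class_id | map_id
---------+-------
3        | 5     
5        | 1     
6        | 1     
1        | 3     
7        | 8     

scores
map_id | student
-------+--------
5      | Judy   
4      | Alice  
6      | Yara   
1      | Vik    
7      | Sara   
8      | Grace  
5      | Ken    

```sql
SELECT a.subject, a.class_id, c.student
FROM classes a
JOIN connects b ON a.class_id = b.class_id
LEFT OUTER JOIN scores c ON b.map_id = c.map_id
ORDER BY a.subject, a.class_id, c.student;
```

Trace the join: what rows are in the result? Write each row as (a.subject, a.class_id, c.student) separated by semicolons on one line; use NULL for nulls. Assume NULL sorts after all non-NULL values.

(Econ, 3, Judy); (Econ, 3, Ken); (Law, 3, Judy); (Law, 3, Ken); (Phys, 1, NULL)

Step 1 — a INNER JOIN b on class_id → 3 row(s).
Then LEFT JOIN `scores c` on map_id: each of those 3 rows is kept; rows whose b.map_id has no match in c get NULL for c's columns.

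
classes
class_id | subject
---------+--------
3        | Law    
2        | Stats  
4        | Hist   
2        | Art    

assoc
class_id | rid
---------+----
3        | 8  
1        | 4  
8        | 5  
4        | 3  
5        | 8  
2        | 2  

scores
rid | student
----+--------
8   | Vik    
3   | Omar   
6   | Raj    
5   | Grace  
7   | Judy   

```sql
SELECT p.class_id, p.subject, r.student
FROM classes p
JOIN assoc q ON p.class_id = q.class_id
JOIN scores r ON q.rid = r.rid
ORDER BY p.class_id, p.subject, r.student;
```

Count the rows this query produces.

2

Joins associate left-to-right: classes INNER JOIN assoc on class_id gives 4 intermediate row(s).
Then INNER JOIN `scores r` on rid: keep only rows whose q.rid appears in r.
Result: 2 row(s).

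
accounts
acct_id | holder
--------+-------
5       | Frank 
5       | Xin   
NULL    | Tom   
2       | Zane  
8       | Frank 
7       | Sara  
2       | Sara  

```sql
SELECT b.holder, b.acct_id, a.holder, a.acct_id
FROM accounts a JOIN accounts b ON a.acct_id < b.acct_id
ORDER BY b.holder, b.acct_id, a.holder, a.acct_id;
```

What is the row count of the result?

INNER JOIN keeps only pairs where the ON condition holds.
Matching on a.acct_id < b.acct_id. A NULL in a compared column never satisfies the condition.
- a[0] acct_id=5 → 2 match(es) in b → 2 row(s).
- a[1] acct_id=5 → 2 match(es) in b → 2 row(s).
- a[2] acct_id=NULL → no match; dropped.
- a[3] acct_id=2 → 4 match(es) in b → 4 row(s).
- a[4] acct_id=8 → no match; dropped.
- a[5] acct_id=7 → 1 match(es) in b → 1 row(s).
- a[6] acct_id=2 → 4 match(es) in b → 4 row(s).
Total: 13 rows.

13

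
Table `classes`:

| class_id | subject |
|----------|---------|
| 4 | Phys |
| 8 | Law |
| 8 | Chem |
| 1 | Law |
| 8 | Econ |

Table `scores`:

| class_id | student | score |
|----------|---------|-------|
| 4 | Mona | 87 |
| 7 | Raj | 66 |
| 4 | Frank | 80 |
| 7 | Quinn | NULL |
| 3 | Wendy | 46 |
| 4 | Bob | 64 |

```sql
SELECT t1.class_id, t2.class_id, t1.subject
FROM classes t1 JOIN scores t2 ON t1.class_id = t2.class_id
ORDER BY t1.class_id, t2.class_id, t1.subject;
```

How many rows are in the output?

INNER JOIN keeps only pairs where the ON condition holds.
Matching on t1.class_id = t2.class_id.
- t1 row (class_id=4): matches 3 t2 row(s) → 3 output row(s).
- t1 row (class_id=8): no match → dropped.
- t1 row (class_id=8): no match → dropped.
- t1 row (class_id=1): no match → dropped.
- t1 row (class_id=8): no match → dropped.
Total: 3 rows.

3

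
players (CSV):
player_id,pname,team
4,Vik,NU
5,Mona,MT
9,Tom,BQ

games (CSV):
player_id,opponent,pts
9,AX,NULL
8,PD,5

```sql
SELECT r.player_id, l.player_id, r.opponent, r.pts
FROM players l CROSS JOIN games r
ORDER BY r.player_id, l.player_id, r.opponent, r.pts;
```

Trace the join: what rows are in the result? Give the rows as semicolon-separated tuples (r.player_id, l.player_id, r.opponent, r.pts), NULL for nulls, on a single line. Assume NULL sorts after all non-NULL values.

CROSS JOIN pairs every row of `players` with every row of `games`: 3 × 2 = 6 rows.
After projecting and ordering:
r.player_id | l.player_id | r.opponent | r.pts
8 | 4 | PD | 5
8 | 5 | PD | 5
8 | 9 | PD | 5
9 | 4 | AX | NULL
9 | 5 | AX | NULL
9 | 9 | AX | NULL

(8, 4, PD, 5); (8, 5, PD, 5); (8, 9, PD, 5); (9, 4, AX, NULL); (9, 5, AX, NULL); (9, 9, AX, NULL)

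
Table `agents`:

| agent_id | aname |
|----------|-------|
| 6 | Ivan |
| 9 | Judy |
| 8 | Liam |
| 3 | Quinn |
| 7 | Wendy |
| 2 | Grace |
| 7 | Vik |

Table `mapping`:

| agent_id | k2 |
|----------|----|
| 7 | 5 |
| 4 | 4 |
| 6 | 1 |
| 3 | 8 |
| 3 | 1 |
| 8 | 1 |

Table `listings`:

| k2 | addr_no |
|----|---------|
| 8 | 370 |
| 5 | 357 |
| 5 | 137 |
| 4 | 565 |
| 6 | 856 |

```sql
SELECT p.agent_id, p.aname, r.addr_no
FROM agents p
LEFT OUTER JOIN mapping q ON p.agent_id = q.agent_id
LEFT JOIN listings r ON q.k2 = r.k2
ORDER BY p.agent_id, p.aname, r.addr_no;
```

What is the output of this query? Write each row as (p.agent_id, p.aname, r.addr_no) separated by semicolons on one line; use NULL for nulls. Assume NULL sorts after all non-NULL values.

(2, Grace, NULL); (3, Quinn, 370); (3, Quinn, NULL); (6, Ivan, NULL); (7, Vik, 137); (7, Vik, 357); (7, Wendy, 137); (7, Wendy, 357); (8, Liam, NULL); (9, Judy, NULL)

Evaluate left to right. First `agents p LEFT JOIN mapping q` on agent_id: 8 row(s).
Then LEFT JOIN `listings r` on k2: each of those 8 rows is kept; rows whose q.k2 has no match in r get NULL for r's columns.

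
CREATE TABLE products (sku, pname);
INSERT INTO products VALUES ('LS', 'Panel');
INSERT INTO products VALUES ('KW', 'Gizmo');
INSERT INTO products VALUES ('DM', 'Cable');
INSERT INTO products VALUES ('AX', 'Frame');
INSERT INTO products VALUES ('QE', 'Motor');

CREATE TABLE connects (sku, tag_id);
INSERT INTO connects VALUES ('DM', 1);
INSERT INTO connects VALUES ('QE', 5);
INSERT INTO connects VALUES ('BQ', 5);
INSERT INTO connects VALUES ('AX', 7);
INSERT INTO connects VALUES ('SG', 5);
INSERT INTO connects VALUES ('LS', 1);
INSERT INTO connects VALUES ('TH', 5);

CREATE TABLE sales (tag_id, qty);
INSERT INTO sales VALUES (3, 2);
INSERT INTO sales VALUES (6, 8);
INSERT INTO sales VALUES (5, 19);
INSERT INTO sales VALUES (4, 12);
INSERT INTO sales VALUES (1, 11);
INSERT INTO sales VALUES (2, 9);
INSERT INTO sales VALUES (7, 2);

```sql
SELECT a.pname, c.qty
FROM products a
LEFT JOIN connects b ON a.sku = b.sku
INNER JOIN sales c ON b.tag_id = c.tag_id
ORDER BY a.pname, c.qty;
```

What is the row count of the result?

4

Evaluate left to right. First `products a LEFT JOIN connects b` on sku: 5 row(s).
Then INNER JOIN `sales c` on tag_id: keep only rows whose b.tag_id appears in c.
Result: 4 row(s).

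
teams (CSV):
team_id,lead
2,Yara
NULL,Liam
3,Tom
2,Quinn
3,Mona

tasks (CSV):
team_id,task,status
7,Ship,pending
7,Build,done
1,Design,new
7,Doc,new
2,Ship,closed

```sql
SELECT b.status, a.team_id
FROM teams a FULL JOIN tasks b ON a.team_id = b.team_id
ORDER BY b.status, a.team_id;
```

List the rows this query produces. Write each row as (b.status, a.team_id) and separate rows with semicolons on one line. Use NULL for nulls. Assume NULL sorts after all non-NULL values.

(closed, 2); (closed, 2); (done, NULL); (new, NULL); (new, NULL); (pending, NULL); (NULL, 3); (NULL, 3); (NULL, NULL)

FULL OUTER JOIN keeps every row from both sides; unmatched rows get NULL for the other side's columns.
Matching on a.team_id = b.team_id. A NULL in a compared column never satisfies the condition.
- a[0] team_id=2 → 1 match(es) in b → 1 row(s).
- a[1] team_id=NULL → no match; kept with NULLs on the b side.
- a[2] team_id=3 → no match; kept with NULLs on the b side.
- a[3] team_id=2 → 1 match(es) in b → 1 row(s).
- a[4] team_id=3 → no match; kept with NULLs on the b side.
- 4 row(s) from b found no a partner → padded with NULL.
After projecting and ordering:
b.status | a.team_id
closed | 2
closed | 2
done | NULL
new | NULL
new | NULL
pending | NULL
NULL | 3
NULL | 3
NULL | NULL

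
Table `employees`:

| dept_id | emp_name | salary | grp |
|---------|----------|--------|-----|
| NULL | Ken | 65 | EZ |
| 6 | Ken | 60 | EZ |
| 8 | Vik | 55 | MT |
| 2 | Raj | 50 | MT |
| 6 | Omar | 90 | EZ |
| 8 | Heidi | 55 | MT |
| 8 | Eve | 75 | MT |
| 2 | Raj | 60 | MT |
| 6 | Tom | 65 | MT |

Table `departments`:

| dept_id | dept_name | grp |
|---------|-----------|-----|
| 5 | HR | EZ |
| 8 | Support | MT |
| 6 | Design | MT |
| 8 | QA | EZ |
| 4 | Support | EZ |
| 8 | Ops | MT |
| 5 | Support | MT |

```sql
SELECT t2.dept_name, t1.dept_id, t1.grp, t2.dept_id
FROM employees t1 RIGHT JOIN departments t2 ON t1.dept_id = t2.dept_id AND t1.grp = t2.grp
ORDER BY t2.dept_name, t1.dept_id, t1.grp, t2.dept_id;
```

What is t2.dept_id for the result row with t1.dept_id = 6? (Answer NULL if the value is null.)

6

RIGHT JOIN keeps every row from `departments`; unmatched rows get NULL for `employees`'s columns.
Matching on t1.dept_id = t2.dept_id AND t1.grp = t2.grp. A NULL in a compared column never satisfies the condition.
Matched pairs: 7; unmatched t2 rows kept: 4.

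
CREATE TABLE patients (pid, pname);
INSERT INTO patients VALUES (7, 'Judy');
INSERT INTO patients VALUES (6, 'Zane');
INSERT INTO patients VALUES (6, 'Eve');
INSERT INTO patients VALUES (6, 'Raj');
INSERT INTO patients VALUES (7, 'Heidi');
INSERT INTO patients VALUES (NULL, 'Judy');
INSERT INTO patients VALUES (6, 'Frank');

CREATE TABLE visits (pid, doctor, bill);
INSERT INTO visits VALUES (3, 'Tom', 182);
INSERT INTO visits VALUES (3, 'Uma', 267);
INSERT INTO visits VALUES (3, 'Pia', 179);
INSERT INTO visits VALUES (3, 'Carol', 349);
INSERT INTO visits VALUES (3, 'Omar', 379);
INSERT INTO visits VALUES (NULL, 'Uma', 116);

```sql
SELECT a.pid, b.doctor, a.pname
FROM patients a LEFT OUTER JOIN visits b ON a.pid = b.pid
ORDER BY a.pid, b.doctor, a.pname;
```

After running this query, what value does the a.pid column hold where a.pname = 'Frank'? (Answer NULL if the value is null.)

LEFT JOIN keeps every row from `patients`; unmatched rows get NULL for `visits`'s columns.
Matching on a.pid = b.pid. A NULL in a compared column never satisfies the condition.
Matched pairs: 0; unmatched a rows kept: 7.

6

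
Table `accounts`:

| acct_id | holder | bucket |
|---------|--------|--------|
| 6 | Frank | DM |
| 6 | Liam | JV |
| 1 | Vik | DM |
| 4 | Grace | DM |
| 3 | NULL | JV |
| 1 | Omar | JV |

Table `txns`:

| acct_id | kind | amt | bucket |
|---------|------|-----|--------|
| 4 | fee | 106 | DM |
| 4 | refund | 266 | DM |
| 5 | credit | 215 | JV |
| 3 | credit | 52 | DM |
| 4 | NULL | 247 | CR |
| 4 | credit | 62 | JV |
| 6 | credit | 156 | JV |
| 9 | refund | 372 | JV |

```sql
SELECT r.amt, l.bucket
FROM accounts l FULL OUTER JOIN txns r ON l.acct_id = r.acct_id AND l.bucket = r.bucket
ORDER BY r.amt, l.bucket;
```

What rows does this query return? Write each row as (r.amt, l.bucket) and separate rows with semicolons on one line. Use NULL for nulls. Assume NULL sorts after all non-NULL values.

(52, NULL); (62, NULL); (106, DM); (156, JV); (215, NULL); (247, NULL); (266, DM); (372, NULL); (NULL, DM); (NULL, DM); (NULL, JV); (NULL, JV)

FULL OUTER JOIN keeps every row from both sides; unmatched rows get NULL for the other side's columns.
Matching on l.acct_id = r.acct_id AND l.bucket = r.bucket.
- l[0] acct_id=6, bucket=DM → no match; kept with NULLs on the r side.
- l[1] acct_id=6, bucket=JV → 1 match(es) in r → 1 row(s).
- l[2] acct_id=1, bucket=DM → no match; kept with NULLs on the r side.
- l[3] acct_id=4, bucket=DM → 2 match(es) in r → 2 row(s).
- l[4] acct_id=3, bucket=JV → no match; kept with NULLs on the r side.
- l[5] acct_id=1, bucket=JV → no match; kept with NULLs on the r side.
- 5 row(s) from r found no l partner → padded with NULL.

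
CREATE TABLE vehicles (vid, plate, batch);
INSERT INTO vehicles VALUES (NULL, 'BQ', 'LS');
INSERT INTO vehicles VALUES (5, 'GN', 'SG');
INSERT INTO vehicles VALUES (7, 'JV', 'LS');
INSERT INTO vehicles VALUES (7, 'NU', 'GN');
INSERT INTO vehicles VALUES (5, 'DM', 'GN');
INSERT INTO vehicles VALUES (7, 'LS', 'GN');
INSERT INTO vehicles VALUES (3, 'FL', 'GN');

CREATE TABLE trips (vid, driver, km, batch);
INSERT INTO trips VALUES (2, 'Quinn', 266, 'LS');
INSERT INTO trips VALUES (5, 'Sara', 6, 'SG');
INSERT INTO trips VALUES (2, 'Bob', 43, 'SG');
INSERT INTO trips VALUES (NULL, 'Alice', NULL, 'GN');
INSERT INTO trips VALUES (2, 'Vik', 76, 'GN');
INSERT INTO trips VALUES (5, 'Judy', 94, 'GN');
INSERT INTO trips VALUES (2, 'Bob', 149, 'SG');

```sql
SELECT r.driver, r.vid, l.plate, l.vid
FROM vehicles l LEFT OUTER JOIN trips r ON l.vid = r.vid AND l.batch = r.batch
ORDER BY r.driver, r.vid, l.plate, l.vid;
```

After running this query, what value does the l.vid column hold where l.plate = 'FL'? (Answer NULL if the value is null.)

3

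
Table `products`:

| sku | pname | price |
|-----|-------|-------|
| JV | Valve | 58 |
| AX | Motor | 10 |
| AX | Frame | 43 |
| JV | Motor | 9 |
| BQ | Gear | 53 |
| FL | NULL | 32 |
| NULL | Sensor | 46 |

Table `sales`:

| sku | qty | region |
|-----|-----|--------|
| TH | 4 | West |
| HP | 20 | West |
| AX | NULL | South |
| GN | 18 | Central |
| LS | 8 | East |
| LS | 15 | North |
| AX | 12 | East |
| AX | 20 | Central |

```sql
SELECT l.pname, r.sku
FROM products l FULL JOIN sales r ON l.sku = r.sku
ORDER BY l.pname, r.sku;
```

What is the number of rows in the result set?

16

FULL OUTER JOIN keeps every row from both sides; unmatched rows get NULL for the other side's columns.
Matching on l.sku = r.sku. A NULL in a compared column never satisfies the condition.
- l[0] sku=JV → no match; kept with NULLs on the r side.
- l[1] sku=AX → 3 match(es) in r → 3 row(s).
- l[2] sku=AX → 3 match(es) in r → 3 row(s).
- l[3] sku=JV → no match; kept with NULLs on the r side.
- l[4] sku=BQ → no match; kept with NULLs on the r side.
- l[5] sku=FL → no match; kept with NULLs on the r side.
- l[6] sku=NULL → no match; kept with NULLs on the r side.
- 5 row(s) from r found no l partner → padded with NULL.
Total: 6 matched + 10 padded = 16 rows.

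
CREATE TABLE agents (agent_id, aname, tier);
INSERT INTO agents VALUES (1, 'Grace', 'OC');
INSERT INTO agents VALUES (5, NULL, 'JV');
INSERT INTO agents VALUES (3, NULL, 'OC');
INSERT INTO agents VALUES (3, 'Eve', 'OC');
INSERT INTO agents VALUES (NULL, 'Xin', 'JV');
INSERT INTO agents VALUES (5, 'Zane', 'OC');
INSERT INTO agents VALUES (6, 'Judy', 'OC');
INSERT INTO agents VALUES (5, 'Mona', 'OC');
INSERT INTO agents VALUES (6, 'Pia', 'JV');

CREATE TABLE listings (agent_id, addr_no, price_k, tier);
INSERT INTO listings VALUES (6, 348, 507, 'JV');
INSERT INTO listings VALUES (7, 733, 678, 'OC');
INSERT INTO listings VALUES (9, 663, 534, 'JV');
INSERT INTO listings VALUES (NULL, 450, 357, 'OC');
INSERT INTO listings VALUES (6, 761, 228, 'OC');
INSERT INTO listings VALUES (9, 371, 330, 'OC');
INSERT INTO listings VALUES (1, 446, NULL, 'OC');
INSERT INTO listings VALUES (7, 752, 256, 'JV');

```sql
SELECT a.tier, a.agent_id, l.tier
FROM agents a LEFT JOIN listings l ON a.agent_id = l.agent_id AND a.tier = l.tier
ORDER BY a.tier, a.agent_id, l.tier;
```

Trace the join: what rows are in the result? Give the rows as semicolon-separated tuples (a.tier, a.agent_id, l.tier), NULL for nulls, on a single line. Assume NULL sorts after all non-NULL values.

(JV, 5, NULL); (JV, 6, JV); (JV, NULL, NULL); (OC, 1, OC); (OC, 3, NULL); (OC, 3, NULL); (OC, 5, NULL); (OC, 5, NULL); (OC, 6, OC)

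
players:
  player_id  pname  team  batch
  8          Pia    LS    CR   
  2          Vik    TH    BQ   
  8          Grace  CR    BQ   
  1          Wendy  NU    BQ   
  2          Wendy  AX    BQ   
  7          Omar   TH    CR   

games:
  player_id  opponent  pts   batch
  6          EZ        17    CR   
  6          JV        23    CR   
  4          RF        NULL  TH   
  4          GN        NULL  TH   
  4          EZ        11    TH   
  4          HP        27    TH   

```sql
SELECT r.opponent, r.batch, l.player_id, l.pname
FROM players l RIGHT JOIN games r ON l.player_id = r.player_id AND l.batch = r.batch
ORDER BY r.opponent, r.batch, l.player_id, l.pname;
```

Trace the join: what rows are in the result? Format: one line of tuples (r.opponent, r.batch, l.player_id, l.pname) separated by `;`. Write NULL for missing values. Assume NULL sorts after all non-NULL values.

RIGHT JOIN keeps every row from `games`; unmatched rows get NULL for `players`'s columns.
Matching on l.player_id = r.player_id AND l.batch = r.batch.
- l row (player_id=8, batch=CR): no match.
- l row (player_id=2, batch=BQ): no match.
- l row (player_id=8, batch=BQ): no match.
- l row (player_id=1, batch=BQ): no match.
- l row (player_id=2, batch=BQ): no match.
- l row (player_id=7, batch=CR): no match.
- 6 r row(s) had no l match → kept, l columns NULL.
After projecting and ordering:
r.opponent | r.batch | l.player_id | l.pname
EZ | CR | NULL | NULL
EZ | TH | NULL | NULL
GN | TH | NULL | NULL
HP | TH | NULL | NULL
JV | CR | NULL | NULL
RF | TH | NULL | NULL

(EZ, CR, NULL, NULL); (EZ, TH, NULL, NULL); (GN, TH, NULL, NULL); (HP, TH, NULL, NULL); (JV, CR, NULL, NULL); (RF, TH, NULL, NULL)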